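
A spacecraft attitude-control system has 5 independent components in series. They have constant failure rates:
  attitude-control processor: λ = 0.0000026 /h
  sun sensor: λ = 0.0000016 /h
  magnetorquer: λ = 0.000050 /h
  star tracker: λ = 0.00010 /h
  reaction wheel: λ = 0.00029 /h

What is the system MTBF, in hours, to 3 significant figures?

Series of exponential components: λ_sys = Σ λ_i
λ_sys = 0.0000026 + 0.0000016 + 0.000050 + 0.00010 + 0.00029 = 4.4420e-04 /h
MTBF = 1 / λ_sys = 2250 h

2250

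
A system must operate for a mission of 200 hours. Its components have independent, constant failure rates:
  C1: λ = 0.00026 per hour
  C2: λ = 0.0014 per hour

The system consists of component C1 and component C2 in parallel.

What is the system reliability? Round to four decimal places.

0.9876

R(C1) = exp(−0.00026 × 200) = 0.949329
R(C2) = exp(−0.0014 × 200) = 0.755784
Parallel (C1 and C2): 1 − (1 − 0.949329)(1 − 0.755784) = 0.9876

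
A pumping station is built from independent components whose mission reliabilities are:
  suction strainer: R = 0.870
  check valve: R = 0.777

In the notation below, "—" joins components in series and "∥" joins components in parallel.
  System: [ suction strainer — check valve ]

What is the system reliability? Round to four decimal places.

Series (suction strainer and check valve): 0.870000 × 0.777000 = 0.6760

0.6760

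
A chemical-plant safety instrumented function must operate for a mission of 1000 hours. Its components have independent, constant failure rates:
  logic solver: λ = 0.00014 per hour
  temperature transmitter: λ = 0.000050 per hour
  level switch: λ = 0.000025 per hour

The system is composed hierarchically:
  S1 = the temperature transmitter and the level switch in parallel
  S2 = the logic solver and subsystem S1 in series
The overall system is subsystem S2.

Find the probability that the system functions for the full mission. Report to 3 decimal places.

R(logic solver) = exp(−0.00014 × 1000) = 0.86936
R(temperature transmitter) = exp(−0.000050 × 1000) = 0.95123
R(level switch) = exp(−0.000025 × 1000) = 0.97531
Parallel (temperature transmitter and level switch): 1 − (1 − 0.95123)(1 − 0.97531) = 0.99880
Series (logic solver and [0.99880]): 0.86936 × 0.99880 = 0.868

0.868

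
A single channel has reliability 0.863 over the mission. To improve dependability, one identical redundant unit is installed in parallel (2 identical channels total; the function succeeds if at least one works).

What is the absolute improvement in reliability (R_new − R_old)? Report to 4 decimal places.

R_before = 0.863
R_after = 1 − (1 − 0.863)^2 = 0.9812
ΔR = 0.9812 − 0.863 = 0.1182

0.1182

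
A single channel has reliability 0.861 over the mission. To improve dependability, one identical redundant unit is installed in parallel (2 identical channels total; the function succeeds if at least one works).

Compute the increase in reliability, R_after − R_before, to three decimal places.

0.120

R_before = 0.861
R_after = 1 − (1 − 0.861)^2 = 0.981
ΔR = 0.981 − 0.861 = 0.120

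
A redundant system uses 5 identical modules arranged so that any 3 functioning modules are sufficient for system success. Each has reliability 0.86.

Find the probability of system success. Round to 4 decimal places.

0.9780

R = Σ_{i=3}^{5} C(5,i) p^i (1−p)^{5−i} with p = 0.86
C(5,3)·0.86^3·0.14^2 = 0.124667
C(5,4)·0.86^4·0.14^1 = 0.382906
C(5,5)·0.86^5·0.14^0 = 0.470427
Sum = 0.9780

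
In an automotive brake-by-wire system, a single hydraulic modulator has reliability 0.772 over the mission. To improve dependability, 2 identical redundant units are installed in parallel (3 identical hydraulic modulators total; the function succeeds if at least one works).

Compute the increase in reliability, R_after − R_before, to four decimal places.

R_before = 0.772
R_after = 1 − (1 − 0.772)^3 = 0.9881
ΔR = 0.9881 − 0.772 = 0.2161

0.2161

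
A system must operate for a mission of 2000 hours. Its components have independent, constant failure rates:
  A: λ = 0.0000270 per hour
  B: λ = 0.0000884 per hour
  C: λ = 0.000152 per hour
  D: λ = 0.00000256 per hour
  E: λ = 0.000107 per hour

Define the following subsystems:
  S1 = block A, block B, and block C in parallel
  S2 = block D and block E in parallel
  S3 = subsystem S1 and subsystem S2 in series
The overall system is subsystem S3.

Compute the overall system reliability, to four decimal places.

R(A) = exp(−0.0000270 × 2000) = 0.947432
R(B) = exp(−0.0000884 × 2000) = 0.837947
R(C) = exp(−0.000152 × 2000) = 0.737861
R(D) = exp(−0.00000256 × 2000) = 0.994893
R(E) = exp(−0.000107 × 2000) = 0.807348
Parallel (A, B, and C): 1 − (1 − 0.947432)(1 − 0.837947)(1 − 0.737861) = 0.997767
Parallel (D and E): 1 − (1 − 0.994893)(1 − 0.807348) = 0.999016
Series ([0.997767] and [0.999016]): 0.997767 × 0.999016 = 0.9968

0.9968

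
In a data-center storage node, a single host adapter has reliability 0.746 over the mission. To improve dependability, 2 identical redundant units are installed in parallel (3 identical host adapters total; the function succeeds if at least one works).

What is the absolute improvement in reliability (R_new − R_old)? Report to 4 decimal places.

R_before = 0.746
R_after = 1 − (1 − 0.746)^3 = 0.9836
ΔR = 0.9836 − 0.746 = 0.2376

0.2376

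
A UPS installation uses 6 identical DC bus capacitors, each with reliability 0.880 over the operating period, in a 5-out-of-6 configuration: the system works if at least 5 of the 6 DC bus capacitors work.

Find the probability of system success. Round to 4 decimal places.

R = Σ_{i=5}^{6} C(6,i) p^i (1−p)^{6−i} with p = 0.880
C(6,5)·0.880^5·0.120^1 = 0.379967
C(6,6)·0.880^6·0.120^0 = 0.464404
Sum = 0.8444

0.8444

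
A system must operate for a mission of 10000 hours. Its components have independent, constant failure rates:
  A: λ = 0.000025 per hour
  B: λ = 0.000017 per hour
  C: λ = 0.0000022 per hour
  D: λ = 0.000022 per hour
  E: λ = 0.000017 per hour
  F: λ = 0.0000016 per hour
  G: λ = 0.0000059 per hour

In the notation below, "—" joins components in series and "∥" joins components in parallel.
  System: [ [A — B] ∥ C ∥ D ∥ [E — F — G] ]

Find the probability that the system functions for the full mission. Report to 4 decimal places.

0.9997

R(A) = exp(−0.000025 × 10000) = 0.778801
R(B) = exp(−0.000017 × 10000) = 0.843665
R(C) = exp(−0.0000022 × 10000) = 0.978240
R(D) = exp(−0.000022 × 10000) = 0.802519
R(E) = exp(−0.000017 × 10000) = 0.843665
R(F) = exp(−0.0000016 × 10000) = 0.984127
R(G) = exp(−0.0000059 × 10000) = 0.942707
Series (A and B): 0.778801 × 0.843665 = 0.657047
Series (E, F, and G): 0.843665 × 0.984127 × 0.942707 = 0.782705
Parallel ([0.657047], C, D, and [0.782705]): 1 − (1 − 0.657047)(1 − 0.978240)(1 − 0.802519)(1 − 0.782705) = 0.9997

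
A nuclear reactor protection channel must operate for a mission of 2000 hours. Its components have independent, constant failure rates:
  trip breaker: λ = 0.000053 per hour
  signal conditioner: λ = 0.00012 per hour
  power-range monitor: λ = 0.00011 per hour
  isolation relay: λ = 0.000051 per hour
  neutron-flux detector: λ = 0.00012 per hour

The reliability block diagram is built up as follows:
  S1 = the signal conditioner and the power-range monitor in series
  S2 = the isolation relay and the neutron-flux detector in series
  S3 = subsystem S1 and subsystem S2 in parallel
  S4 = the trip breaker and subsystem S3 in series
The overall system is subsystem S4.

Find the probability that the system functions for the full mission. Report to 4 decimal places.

R(trip breaker) = exp(−0.000053 × 2000) = 0.899425
R(signal conditioner) = exp(−0.00012 × 2000) = 0.786628
R(power-range monitor) = exp(−0.00011 × 2000) = 0.802519
R(isolation relay) = exp(−0.000051 × 2000) = 0.903030
R(neutron-flux detector) = exp(−0.00012 × 2000) = 0.786628
Series (signal conditioner and power-range monitor): 0.786628 × 0.802519 = 0.631284
Series (isolation relay and neutron-flux detector): 0.903030 × 0.786628 = 0.710349
Parallel ([0.631284] and [0.710349]): 1 − (1 − 0.631284)(1 − 0.710349) = 0.893201
Series (trip breaker and [0.893201]): 0.899425 × 0.893201 = 0.8034

0.8034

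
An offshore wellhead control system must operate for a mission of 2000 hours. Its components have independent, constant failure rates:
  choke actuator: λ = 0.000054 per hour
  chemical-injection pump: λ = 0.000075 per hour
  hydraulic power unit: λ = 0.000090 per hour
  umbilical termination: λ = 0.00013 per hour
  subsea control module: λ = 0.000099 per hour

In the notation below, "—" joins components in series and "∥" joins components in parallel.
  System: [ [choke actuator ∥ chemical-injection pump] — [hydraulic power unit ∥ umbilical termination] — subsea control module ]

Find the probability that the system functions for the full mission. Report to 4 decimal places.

R(choke actuator) = exp(−0.000054 × 2000) = 0.897628
R(chemical-injection pump) = exp(−0.000075 × 2000) = 0.860708
R(hydraulic power unit) = exp(−0.000090 × 2000) = 0.835270
R(umbilical termination) = exp(−0.00013 × 2000) = 0.771052
R(subsea control module) = exp(−0.000099 × 2000) = 0.820370
Parallel (choke actuator and chemical-injection pump): 1 − (1 − 0.897628)(1 − 0.860708) = 0.985740
Parallel (hydraulic power unit and umbilical termination): 1 − (1 − 0.835270)(1 − 0.771052) = 0.962285
Series ([0.985740], [0.962285], and subsea control module): 0.985740 × 0.962285 × 0.820370 = 0.7782

0.7782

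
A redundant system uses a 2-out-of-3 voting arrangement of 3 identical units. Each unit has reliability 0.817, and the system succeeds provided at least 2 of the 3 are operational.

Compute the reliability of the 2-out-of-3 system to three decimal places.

0.912

R = Σ_{i=2}^{3} C(3,i) p^i (1−p)^{3−i} with p = 0.817
C(3,2)·0.817^2·0.183^1 = 0.36645
C(3,3)·0.817^3·0.183^0 = 0.54534
Sum = 0.912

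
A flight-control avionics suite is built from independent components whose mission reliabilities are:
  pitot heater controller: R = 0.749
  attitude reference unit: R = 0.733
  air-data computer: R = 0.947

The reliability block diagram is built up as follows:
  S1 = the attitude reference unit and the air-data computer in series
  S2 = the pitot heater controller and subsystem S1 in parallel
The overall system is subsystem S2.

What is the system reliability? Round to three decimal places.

0.923

Series (attitude reference unit and air-data computer): 0.73300 × 0.94700 = 0.69415
Parallel (pitot heater controller and [0.69415]): 1 − (1 − 0.74900)(1 − 0.69415) = 0.923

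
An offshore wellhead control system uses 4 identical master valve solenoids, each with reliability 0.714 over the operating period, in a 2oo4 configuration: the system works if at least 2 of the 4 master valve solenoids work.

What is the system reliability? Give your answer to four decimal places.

R = Σ_{i=2}^{4} C(4,i) p^i (1−p)^{4−i} with p = 0.714
C(4,2)·0.714^2·0.286^2 = 0.250196
C(4,3)·0.714^3·0.286^1 = 0.416410
C(4,4)·0.714^4·0.286^0 = 0.259892
Sum = 0.9265

0.9265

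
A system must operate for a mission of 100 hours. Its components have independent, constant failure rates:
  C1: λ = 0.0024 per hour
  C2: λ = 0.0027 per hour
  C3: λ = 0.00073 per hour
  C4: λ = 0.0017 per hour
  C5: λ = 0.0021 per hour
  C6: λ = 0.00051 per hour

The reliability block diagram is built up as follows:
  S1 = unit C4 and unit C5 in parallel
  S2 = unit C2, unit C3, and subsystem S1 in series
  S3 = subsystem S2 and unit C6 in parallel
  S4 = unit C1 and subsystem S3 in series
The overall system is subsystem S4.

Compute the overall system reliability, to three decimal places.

0.774

R(C1) = exp(−0.0024 × 100) = 0.78663
R(C2) = exp(−0.0027 × 100) = 0.76338
R(C3) = exp(−0.00073 × 100) = 0.92960
R(C4) = exp(−0.0017 × 100) = 0.84366
R(C5) = exp(−0.0021 × 100) = 0.81058
R(C6) = exp(−0.00051 × 100) = 0.95028
Parallel (C4 and C5): 1 − (1 − 0.84366)(1 − 0.81058) = 0.97039
Series (C2, C3, and [0.97039]): 0.76338 × 0.92960 × 0.97039 = 0.68863
Parallel ([0.68863] and C6): 1 − (1 − 0.68863)(1 − 0.95028) = 0.98452
Series (C1 and [0.98452]): 0.78663 × 0.98452 = 0.774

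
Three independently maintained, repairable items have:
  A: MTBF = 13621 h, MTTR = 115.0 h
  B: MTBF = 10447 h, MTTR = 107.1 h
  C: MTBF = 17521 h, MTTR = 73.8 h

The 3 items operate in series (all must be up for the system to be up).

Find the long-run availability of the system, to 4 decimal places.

0.9774

A(A) = MTBF/(MTBF+MTTR) = 13621/(13621+115.0) = 0.991628
A(B) = MTBF/(MTBF+MTTR) = 10447/(10447+107.1) = 0.989852
A(C) = MTBF/(MTBF+MTTR) = 17521/(17521+73.8) = 0.995806
Series availability: 0.991628 × 0.989852 × 0.995806 = 0.9774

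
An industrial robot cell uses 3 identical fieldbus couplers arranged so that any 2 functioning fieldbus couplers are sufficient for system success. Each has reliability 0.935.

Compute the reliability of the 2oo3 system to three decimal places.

0.988

R = Σ_{i=2}^{3} C(3,i) p^i (1−p)^{3−i} with p = 0.935
C(3,2)·0.935^2·0.065^1 = 0.17047
C(3,3)·0.935^3·0.065^0 = 0.81740
Sum = 0.988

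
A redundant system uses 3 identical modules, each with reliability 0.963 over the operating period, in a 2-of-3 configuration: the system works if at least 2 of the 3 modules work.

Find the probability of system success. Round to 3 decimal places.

R = Σ_{i=2}^{3} C(3,i) p^i (1−p)^{3−i} with p = 0.963
C(3,2)·0.963^2·0.037^1 = 0.10294
C(3,3)·0.963^3·0.037^0 = 0.89306
Sum = 0.996

0.996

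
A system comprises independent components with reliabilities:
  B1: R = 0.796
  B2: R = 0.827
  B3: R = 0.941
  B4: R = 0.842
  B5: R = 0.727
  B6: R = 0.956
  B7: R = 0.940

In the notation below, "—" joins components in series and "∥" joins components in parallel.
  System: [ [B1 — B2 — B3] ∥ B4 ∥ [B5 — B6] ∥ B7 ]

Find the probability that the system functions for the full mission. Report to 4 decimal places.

0.9989

Series (B1, B2, and B3): 0.796000 × 0.827000 × 0.941000 = 0.619453
Series (B5 and B6): 0.727000 × 0.956000 = 0.695012
Parallel ([0.619453], B4, [0.695012], and B7): 1 − (1 − 0.619453)(1 − 0.842000)(1 − 0.695012)(1 − 0.940000) = 0.9989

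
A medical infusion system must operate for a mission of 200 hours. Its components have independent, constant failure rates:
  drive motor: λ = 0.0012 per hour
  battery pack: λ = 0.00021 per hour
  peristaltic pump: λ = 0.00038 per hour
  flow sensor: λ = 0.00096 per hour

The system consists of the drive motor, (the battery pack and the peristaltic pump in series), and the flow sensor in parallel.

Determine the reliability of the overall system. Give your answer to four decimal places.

R(drive motor) = exp(−0.0012 × 200) = 0.786628
R(battery pack) = exp(−0.00021 × 200) = 0.958870
R(peristaltic pump) = exp(−0.00038 × 200) = 0.926816
R(flow sensor) = exp(−0.00096 × 200) = 0.825307
Series (battery pack and peristaltic pump): 0.958870 × 0.926816 = 0.888696
Parallel (drive motor, [0.888696], and flow sensor): 1 − (1 − 0.786628)(1 − 0.888696)(1 − 0.825307) = 0.9959

0.9959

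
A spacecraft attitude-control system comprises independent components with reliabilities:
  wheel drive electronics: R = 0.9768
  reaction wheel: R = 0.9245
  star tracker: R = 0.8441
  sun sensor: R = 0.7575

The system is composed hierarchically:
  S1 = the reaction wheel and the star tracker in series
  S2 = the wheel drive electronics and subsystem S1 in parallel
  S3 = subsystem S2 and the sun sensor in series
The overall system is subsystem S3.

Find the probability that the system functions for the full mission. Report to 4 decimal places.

0.7536

Series (reaction wheel and star tracker): 0.924500 × 0.844100 = 0.780370
Parallel (wheel drive electronics and [0.780370]): 1 − (1 − 0.976800)(1 − 0.780370) = 0.994905
Series ([0.994905] and sun sensor): 0.994905 × 0.757500 = 0.7536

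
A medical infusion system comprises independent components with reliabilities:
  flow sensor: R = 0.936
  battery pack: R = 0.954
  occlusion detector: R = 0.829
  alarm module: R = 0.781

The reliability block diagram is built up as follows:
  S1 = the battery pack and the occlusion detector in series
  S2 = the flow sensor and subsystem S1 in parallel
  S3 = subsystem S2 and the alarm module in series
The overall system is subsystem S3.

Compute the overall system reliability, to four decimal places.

Series (battery pack and occlusion detector): 0.954000 × 0.829000 = 0.790866
Parallel (flow sensor and [0.790866]): 1 − (1 − 0.936000)(1 − 0.790866) = 0.986615
Series ([0.986615] and alarm module): 0.986615 × 0.781000 = 0.7705

0.7705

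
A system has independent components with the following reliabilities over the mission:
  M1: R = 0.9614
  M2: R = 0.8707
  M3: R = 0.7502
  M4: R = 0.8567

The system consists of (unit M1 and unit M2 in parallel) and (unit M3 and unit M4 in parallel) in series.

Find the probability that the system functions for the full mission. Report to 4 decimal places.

0.9594

Parallel (M1 and M2): 1 − (1 − 0.961400)(1 − 0.870700) = 0.995009
Parallel (M3 and M4): 1 − (1 − 0.750200)(1 − 0.856700) = 0.964204
Series ([0.995009] and [0.964204]): 0.995009 × 0.964204 = 0.9594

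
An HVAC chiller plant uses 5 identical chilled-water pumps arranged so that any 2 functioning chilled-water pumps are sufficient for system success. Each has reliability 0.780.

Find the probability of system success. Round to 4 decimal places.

R = Σ_{i=2}^{5} C(5,i) p^i (1−p)^{5−i} with p = 0.780
C(5,2)·0.780^2·0.220^3 = 0.064782
C(5,3)·0.780^3·0.220^2 = 0.229683
C(5,4)·0.780^4·0.220^1 = 0.407166
C(5,5)·0.780^5·0.220^0 = 0.288717
Sum = 0.9903

0.9903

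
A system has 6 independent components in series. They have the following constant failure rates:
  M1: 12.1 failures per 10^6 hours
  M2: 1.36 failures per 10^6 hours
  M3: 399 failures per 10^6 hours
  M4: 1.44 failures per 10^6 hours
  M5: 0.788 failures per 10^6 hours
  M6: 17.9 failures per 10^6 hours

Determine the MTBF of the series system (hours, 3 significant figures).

2310

Series of exponential components: λ_sys = Σ λ_i
λ_sys = 0.0000121 + 0.00000136 + 0.000399 + 0.00000144 + 0.000000788 + 0.0000179 = 4.3259e-04 /h
MTBF = 1 / λ_sys = 2310 h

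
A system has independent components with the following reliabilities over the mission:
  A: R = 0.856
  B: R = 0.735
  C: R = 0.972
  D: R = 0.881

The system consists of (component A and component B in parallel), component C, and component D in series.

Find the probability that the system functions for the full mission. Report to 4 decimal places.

0.8237

Parallel (A and B): 1 − (1 − 0.856000)(1 − 0.735000) = 0.961840
Series ([0.961840], C, and D): 0.961840 × 0.972000 × 0.881000 = 0.8237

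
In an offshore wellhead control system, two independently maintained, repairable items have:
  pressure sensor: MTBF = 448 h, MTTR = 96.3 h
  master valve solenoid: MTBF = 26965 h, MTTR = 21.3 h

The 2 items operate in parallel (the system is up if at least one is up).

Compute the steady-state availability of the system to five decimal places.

0.99986

A(pressure sensor) = MTBF/(MTBF+MTTR) = 448/(448+96.3) = 0.823076
A(master valve solenoid) = MTBF/(MTBF+MTTR) = 26965/(26965+21.3) = 0.999211
Parallel availability: 1 − (1 − 0.823076)(1 − 0.999211) = 0.99986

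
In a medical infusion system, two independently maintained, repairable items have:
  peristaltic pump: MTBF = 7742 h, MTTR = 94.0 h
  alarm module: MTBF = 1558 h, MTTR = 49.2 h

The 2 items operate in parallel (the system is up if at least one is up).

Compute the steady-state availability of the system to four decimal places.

0.9996

A(peristaltic pump) = MTBF/(MTBF+MTTR) = 7742/(7742+94.0) = 0.988004
A(alarm module) = MTBF/(MTBF+MTTR) = 1558/(1558+49.2) = 0.969388
Parallel availability: 1 − (1 − 0.988004)(1 − 0.969388) = 0.9996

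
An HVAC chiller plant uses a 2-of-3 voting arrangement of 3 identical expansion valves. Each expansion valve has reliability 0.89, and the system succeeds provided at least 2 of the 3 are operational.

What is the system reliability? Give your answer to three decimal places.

0.966

R = Σ_{i=2}^{3} C(3,i) p^i (1−p)^{3−i} with p = 0.89
C(3,2)·0.89^2·0.11^1 = 0.26139
C(3,3)·0.89^3·0.11^0 = 0.70497
Sum = 0.966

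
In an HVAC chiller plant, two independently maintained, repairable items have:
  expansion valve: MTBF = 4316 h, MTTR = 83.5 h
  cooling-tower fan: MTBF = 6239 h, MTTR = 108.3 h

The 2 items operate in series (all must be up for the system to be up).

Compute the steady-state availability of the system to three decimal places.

A(expansion valve) = MTBF/(MTBF+MTTR) = 4316/(4316+83.5) = 0.981021
A(cooling-tower fan) = MTBF/(MTBF+MTTR) = 6239/(6239+108.3) = 0.982938
Series availability: 0.981021 × 0.982938 = 0.964

0.964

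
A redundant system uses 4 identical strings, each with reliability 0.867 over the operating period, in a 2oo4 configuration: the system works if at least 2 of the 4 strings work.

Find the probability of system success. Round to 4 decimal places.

0.9915

R = Σ_{i=2}^{4} C(4,i) p^i (1−p)^{4−i} with p = 0.867
C(4,2)·0.867^2·0.133^2 = 0.079780
C(4,3)·0.867^3·0.133^1 = 0.346712
C(4,4)·0.867^4·0.133^0 = 0.565036
Sum = 0.9915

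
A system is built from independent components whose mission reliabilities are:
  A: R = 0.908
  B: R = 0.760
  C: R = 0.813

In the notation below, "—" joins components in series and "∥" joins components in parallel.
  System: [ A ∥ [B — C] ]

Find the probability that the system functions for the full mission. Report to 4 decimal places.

0.9648

Series (B and C): 0.760000 × 0.813000 = 0.617880
Parallel (A and [0.617880]): 1 − (1 − 0.908000)(1 − 0.617880) = 0.9648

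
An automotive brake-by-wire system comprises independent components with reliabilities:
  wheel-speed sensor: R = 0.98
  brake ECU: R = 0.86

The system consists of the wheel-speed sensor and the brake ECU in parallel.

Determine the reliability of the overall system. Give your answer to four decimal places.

Parallel (wheel-speed sensor and brake ECU): 1 − (1 − 0.980000)(1 − 0.860000) = 0.9972

0.9972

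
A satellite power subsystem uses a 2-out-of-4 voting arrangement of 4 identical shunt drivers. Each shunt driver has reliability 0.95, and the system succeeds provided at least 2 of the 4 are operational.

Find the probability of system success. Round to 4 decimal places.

R = Σ_{i=2}^{4} C(4,i) p^i (1−p)^{4−i} with p = 0.95
C(4,2)·0.95^2·0.05^2 = 0.013538
C(4,3)·0.95^3·0.05^1 = 0.171475
C(4,4)·0.95^4·0.05^0 = 0.814506
Sum = 0.9995

0.9995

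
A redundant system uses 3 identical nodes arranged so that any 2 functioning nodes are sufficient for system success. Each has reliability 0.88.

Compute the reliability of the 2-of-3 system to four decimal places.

R = Σ_{i=2}^{3} C(3,i) p^i (1−p)^{3−i} with p = 0.88
C(3,2)·0.88^2·0.12^1 = 0.278784
C(3,3)·0.88^3·0.12^0 = 0.681472
Sum = 0.9603

0.9603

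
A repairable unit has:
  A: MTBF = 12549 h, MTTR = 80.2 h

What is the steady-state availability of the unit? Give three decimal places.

0.994

A(A) = MTBF/(MTBF+MTTR) = 12549/(12549+80.2) = 0.994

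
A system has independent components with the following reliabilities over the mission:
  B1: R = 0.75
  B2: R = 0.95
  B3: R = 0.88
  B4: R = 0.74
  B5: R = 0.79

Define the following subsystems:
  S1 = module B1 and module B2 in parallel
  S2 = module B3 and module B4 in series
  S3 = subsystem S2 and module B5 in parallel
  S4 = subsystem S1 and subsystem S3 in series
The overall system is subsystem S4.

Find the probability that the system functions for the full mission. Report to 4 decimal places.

Parallel (B1 and B2): 1 − (1 − 0.750000)(1 − 0.950000) = 0.987500
Series (B3 and B4): 0.880000 × 0.740000 = 0.651200
Parallel ([0.651200] and B5): 1 − (1 − 0.651200)(1 − 0.790000) = 0.926752
Series ([0.987500] and [0.926752]): 0.987500 × 0.926752 = 0.9152

0.9152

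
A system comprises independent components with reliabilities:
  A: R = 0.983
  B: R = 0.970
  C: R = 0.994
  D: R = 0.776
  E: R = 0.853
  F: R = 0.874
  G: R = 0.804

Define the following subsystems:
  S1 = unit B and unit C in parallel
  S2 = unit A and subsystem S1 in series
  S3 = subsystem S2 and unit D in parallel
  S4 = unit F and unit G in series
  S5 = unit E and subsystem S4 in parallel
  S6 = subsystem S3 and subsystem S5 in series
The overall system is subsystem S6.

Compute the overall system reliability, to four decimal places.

0.9526

Parallel (B and C): 1 − (1 − 0.970000)(1 − 0.994000) = 0.999820
Series (A and [0.999820]): 0.983000 × 0.999820 = 0.982823
Parallel ([0.982823] and D): 1 − (1 − 0.982823)(1 − 0.776000) = 0.996152
Series (F and G): 0.874000 × 0.804000 = 0.702696
Parallel (E and [0.702696]): 1 − (1 − 0.853000)(1 − 0.702696) = 0.956296
Series ([0.996152] and [0.956296]): 0.996152 × 0.956296 = 0.9526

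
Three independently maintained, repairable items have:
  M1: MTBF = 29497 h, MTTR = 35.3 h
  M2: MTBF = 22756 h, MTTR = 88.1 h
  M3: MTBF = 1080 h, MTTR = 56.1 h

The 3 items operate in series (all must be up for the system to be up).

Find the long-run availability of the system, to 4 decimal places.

0.9458

A(M1) = MTBF/(MTBF+MTTR) = 29497/(29497+35.3) = 0.998805
A(M2) = MTBF/(MTBF+MTTR) = 22756/(22756+88.1) = 0.996143
A(M3) = MTBF/(MTBF+MTTR) = 1080/(1080+56.1) = 0.950621
Series availability: 0.998805 × 0.996143 × 0.950621 = 0.9458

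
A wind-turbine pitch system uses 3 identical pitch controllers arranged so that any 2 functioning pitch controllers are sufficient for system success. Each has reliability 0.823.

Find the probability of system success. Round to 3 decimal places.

R = Σ_{i=2}^{3} C(3,i) p^i (1−p)^{3−i} with p = 0.823
C(3,2)·0.823^2·0.177^1 = 0.35966
C(3,3)·0.823^3·0.177^0 = 0.55744
Sum = 0.917

0.917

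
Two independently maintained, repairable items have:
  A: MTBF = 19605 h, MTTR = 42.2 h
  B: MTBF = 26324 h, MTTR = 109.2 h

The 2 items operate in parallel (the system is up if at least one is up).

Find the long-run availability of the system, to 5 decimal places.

A(A) = MTBF/(MTBF+MTTR) = 19605/(19605+42.2) = 0.997852
A(B) = MTBF/(MTBF+MTTR) = 26324/(26324+109.2) = 0.995869
Parallel availability: 1 − (1 − 0.997852)(1 − 0.995869) = 0.99999

0.99999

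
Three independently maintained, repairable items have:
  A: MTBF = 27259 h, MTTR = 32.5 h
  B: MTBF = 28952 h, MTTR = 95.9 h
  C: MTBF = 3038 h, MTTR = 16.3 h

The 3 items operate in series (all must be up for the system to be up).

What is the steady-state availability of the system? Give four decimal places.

0.9902

A(A) = MTBF/(MTBF+MTTR) = 27259/(27259+32.5) = 0.998809
A(B) = MTBF/(MTBF+MTTR) = 28952/(28952+95.9) = 0.996699
A(C) = MTBF/(MTBF+MTTR) = 3038/(3038+16.3) = 0.994663
Series availability: 0.998809 × 0.996699 × 0.994663 = 0.9902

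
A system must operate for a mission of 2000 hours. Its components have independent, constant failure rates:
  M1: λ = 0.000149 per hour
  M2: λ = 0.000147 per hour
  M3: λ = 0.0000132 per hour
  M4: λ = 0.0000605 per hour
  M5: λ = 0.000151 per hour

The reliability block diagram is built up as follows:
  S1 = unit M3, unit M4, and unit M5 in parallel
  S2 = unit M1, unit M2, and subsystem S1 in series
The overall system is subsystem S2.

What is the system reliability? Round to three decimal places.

0.553

R(M1) = exp(−0.000149 × 2000) = 0.74230
R(M2) = exp(−0.000147 × 2000) = 0.74528
R(M3) = exp(−0.0000132 × 2000) = 0.97395
R(M4) = exp(−0.0000605 × 2000) = 0.88603
R(M5) = exp(−0.000151 × 2000) = 0.73934
Parallel (M3, M4, and M5): 1 − (1 − 0.97395)(1 − 0.88603)(1 − 0.73934) = 0.99923
Series (M1, M2, and [0.99923]): 0.74230 × 0.74528 × 0.99923 = 0.553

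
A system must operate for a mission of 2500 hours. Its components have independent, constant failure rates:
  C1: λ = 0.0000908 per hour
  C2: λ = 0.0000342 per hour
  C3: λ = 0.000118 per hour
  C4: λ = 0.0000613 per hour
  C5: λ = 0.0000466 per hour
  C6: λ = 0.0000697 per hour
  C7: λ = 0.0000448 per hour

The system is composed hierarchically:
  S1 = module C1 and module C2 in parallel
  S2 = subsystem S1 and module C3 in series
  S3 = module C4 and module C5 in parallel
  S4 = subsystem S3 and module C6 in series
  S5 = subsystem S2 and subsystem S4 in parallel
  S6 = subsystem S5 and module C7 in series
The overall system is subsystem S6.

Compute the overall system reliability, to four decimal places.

0.8526

R(C1) = exp(−0.0000908 × 2500) = 0.796921
R(C2) = exp(−0.0000342 × 2500) = 0.918053
R(C3) = exp(−0.000118 × 2500) = 0.744532
R(C4) = exp(−0.0000613 × 2500) = 0.857915
R(C5) = exp(−0.0000466 × 2500) = 0.890030
R(C6) = exp(−0.0000697 × 2500) = 0.840087
R(C7) = exp(−0.0000448 × 2500) = 0.894044
Parallel (C1 and C2): 1 − (1 − 0.796921)(1 − 0.918053) = 0.983358
Series ([0.983358] and C3): 0.983358 × 0.744532 = 0.732141
Parallel (C4 and C5): 1 − (1 − 0.857915)(1 − 0.890030) = 0.984375
Series ([0.984375] and C6): 0.984375 × 0.840087 = 0.826961
Parallel ([0.732141] and [0.826961]): 1 − (1 − 0.732141)(1 − 0.826961) = 0.953650
Series ([0.953650] and C7): 0.953650 × 0.894044 = 0.8526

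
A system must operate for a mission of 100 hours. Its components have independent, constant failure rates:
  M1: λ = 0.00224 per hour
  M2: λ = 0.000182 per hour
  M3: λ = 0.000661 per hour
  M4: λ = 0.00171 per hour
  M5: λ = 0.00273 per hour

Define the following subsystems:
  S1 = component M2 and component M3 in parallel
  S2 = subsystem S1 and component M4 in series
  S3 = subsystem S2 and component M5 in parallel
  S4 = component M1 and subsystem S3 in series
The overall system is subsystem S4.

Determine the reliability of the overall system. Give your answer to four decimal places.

0.7691

R(M1) = exp(−0.00224 × 100) = 0.799315
R(M2) = exp(−0.000182 × 100) = 0.981965
R(M3) = exp(−0.000661 × 100) = 0.936037
R(M4) = exp(−0.00171 × 100) = 0.842822
R(M5) = exp(−0.00273 × 100) = 0.761093
Parallel (M2 and M3): 1 − (1 − 0.981965)(1 − 0.936037) = 0.998846
Series ([0.998846] and M4): 0.998846 × 0.842822 = 0.841849
Parallel ([0.841849] and M5): 1 − (1 − 0.841849)(1 − 0.761093) = 0.962217
Series (M1 and [0.962217]): 0.799315 × 0.962217 = 0.7691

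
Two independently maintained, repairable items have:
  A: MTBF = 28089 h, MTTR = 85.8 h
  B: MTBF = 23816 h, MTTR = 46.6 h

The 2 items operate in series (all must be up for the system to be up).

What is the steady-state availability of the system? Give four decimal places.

A(A) = MTBF/(MTBF+MTTR) = 28089/(28089+85.8) = 0.996955
A(B) = MTBF/(MTBF+MTTR) = 23816/(23816+46.6) = 0.998047
Series availability: 0.996955 × 0.998047 = 0.9950

0.9950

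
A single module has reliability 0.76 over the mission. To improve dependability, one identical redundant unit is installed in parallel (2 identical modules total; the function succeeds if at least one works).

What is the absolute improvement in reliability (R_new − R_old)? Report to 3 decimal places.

R_before = 0.76
R_after = 1 − (1 − 0.76)^2 = 0.942
ΔR = 0.942 − 0.76 = 0.182

0.182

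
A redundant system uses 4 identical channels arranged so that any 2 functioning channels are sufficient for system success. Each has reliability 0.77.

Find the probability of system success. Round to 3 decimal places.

R = Σ_{i=2}^{4} C(4,i) p^i (1−p)^{4−i} with p = 0.77
C(4,2)·0.77^2·0.23^2 = 0.18819
C(4,3)·0.77^3·0.23^1 = 0.42001
C(4,4)·0.77^4·0.23^0 = 0.35153
Sum = 0.960

0.960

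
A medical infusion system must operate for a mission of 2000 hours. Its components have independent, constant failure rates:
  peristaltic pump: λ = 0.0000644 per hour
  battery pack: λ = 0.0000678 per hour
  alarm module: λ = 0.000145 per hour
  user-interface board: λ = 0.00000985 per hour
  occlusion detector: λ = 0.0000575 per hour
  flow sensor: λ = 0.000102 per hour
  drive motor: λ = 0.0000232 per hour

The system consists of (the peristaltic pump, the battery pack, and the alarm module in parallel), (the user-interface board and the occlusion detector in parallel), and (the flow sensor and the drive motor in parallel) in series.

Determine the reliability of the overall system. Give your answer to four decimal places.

0.9857

R(peristaltic pump) = exp(−0.0000644 × 2000) = 0.879150
R(battery pack) = exp(−0.0000678 × 2000) = 0.873192
R(alarm module) = exp(−0.000145 × 2000) = 0.748264
R(user-interface board) = exp(−0.00000985 × 2000) = 0.980493
R(occlusion detector) = exp(−0.0000575 × 2000) = 0.891366
R(flow sensor) = exp(−0.000102 × 2000) = 0.815462
R(drive motor) = exp(−0.0000232 × 2000) = 0.954660
Parallel (peristaltic pump, battery pack, and alarm module): 1 − (1 − 0.879150)(1 − 0.873192)(1 − 0.748264) = 0.996142
Parallel (user-interface board and occlusion detector): 1 − (1 − 0.980493)(1 − 0.891366) = 0.997881
Parallel (flow sensor and drive motor): 1 − (1 − 0.815462)(1 − 0.954660) = 0.991633
Series ([0.996142], [0.997881], and [0.991633]): 0.996142 × 0.997881 × 0.991633 = 0.9857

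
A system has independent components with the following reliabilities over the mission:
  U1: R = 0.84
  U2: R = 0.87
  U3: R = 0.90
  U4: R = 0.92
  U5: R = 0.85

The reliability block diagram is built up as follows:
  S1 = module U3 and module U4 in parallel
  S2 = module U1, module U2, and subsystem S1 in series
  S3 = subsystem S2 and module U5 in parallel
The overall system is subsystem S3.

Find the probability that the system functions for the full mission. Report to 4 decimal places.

Parallel (U3 and U4): 1 − (1 − 0.900000)(1 − 0.920000) = 0.992000
Series (U1, U2, and [0.992000]): 0.840000 × 0.870000 × 0.992000 = 0.724954
Parallel ([0.724954] and U5): 1 − (1 − 0.724954)(1 − 0.850000) = 0.9587

0.9587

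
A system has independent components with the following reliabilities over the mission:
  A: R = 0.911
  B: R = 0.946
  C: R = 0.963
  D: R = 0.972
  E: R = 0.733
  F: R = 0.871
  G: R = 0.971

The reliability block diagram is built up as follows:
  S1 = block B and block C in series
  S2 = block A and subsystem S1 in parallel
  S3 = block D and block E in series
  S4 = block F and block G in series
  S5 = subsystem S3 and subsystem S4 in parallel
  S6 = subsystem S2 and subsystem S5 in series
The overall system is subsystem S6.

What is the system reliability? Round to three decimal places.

0.948

Series (B and C): 0.94600 × 0.96300 = 0.91100
Parallel (A and [0.91100]): 1 − (1 − 0.91100)(1 − 0.91100) = 0.99208
Series (D and E): 0.97200 × 0.73300 = 0.71248
Series (F and G): 0.87100 × 0.97100 = 0.84574
Parallel ([0.71248] and [0.84574]): 1 − (1 − 0.71248)(1 − 0.84574) = 0.95565
Series ([0.99208] and [0.95565]): 0.99208 × 0.95565 = 0.948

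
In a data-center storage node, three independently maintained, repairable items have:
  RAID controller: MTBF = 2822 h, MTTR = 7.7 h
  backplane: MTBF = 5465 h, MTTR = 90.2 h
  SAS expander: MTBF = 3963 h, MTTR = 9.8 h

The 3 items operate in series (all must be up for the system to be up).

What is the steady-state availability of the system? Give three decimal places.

0.979

A(RAID controller) = MTBF/(MTBF+MTTR) = 2822/(2822+7.7) = 0.997279
A(backplane) = MTBF/(MTBF+MTTR) = 5465/(5465+90.2) = 0.983763
A(SAS expander) = MTBF/(MTBF+MTTR) = 3963/(3963+9.8) = 0.997533
Series availability: 0.997279 × 0.983763 × 0.997533 = 0.979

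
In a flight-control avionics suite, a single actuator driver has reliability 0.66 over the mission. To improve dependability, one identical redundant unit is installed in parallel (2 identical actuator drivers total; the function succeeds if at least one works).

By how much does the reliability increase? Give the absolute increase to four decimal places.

R_before = 0.66
R_after = 1 − (1 − 0.66)^2 = 0.8844
ΔR = 0.8844 − 0.66 = 0.2244

0.2244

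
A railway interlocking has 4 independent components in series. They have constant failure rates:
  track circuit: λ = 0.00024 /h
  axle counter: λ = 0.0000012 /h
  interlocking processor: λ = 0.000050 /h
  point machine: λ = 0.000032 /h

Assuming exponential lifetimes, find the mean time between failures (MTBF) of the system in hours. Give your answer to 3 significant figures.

Series of exponential components: λ_sys = Σ λ_i
λ_sys = 0.00024 + 0.0000012 + 0.000050 + 0.000032 = 3.2320e-04 /h
MTBF = 1 / λ_sys = 3090 h

3090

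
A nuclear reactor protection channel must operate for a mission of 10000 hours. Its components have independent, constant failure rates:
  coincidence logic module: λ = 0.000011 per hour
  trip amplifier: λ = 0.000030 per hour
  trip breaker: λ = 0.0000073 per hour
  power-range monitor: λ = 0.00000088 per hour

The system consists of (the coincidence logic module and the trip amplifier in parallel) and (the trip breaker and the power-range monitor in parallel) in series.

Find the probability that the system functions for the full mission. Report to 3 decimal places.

R(coincidence logic module) = exp(−0.000011 × 10000) = 0.89583
R(trip amplifier) = exp(−0.000030 × 10000) = 0.74082
R(trip breaker) = exp(−0.0000073 × 10000) = 0.92960
R(power-range monitor) = exp(−0.00000088 × 10000) = 0.99124
Parallel (coincidence logic module and trip amplifier): 1 − (1 − 0.89583)(1 − 0.74082) = 0.97300
Parallel (trip breaker and power-range monitor): 1 − (1 − 0.92960)(1 − 0.99124) = 0.99938
Series ([0.97300] and [0.99938]): 0.97300 × 0.99938 = 0.972

0.972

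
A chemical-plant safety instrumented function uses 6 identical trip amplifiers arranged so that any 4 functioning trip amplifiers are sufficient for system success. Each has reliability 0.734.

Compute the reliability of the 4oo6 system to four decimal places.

0.8045

R = Σ_{i=4}^{6} C(6,i) p^i (1−p)^{6−i} with p = 0.734
C(6,4)·0.734^4·0.266^2 = 0.308062
C(6,5)·0.734^5·0.266^1 = 0.340027
C(6,6)·0.734^6·0.266^0 = 0.156378
Sum = 0.8045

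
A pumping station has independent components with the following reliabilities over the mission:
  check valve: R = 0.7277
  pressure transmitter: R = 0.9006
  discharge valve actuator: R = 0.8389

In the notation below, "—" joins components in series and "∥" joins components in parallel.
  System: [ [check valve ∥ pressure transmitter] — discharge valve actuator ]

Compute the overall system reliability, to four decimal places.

0.8162

Parallel (check valve and pressure transmitter): 1 − (1 − 0.727700)(1 − 0.900600) = 0.972933
Series ([0.972933] and discharge valve actuator): 0.972933 × 0.838900 = 0.8162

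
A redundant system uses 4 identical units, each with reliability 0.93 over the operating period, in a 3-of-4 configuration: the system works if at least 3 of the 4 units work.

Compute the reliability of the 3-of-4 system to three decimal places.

0.973

R = Σ_{i=3}^{4} C(4,i) p^i (1−p)^{4−i} with p = 0.93
C(4,3)·0.93^3·0.07^1 = 0.22522
C(4,4)·0.93^4·0.07^0 = 0.74805
Sum = 0.973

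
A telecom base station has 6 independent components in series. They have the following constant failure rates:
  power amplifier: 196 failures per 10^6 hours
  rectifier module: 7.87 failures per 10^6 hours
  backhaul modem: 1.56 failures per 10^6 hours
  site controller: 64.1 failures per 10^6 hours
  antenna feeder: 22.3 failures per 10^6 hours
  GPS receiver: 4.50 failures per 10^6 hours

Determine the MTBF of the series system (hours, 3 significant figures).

3370

Series of exponential components: λ_sys = Σ λ_i
λ_sys = 0.000196 + 0.00000787 + 0.00000156 + 0.0000641 + 0.0000223 + 0.00000450 = 2.9633e-04 /h
MTBF = 1 / λ_sys = 3370 h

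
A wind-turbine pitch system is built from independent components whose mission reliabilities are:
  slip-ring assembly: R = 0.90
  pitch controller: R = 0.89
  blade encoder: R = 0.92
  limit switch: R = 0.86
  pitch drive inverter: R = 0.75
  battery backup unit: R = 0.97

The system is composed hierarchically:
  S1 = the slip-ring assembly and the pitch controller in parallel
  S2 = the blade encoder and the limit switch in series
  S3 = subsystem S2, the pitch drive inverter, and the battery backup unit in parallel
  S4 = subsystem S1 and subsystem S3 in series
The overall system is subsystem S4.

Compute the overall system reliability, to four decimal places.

Parallel (slip-ring assembly and pitch controller): 1 − (1 − 0.900000)(1 − 0.890000) = 0.989000
Series (blade encoder and limit switch): 0.920000 × 0.860000 = 0.791200
Parallel ([0.791200], pitch drive inverter, and battery backup unit): 1 − (1 − 0.791200)(1 − 0.750000)(1 − 0.970000) = 0.998434
Series ([0.989000] and [0.998434]): 0.989000 × 0.998434 = 0.9875

0.9875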